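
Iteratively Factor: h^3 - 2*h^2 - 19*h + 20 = (h + 4)*(h^2 - 6*h + 5) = (h - 1)*(h + 4)*(h - 5)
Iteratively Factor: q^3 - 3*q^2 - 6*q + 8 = (q + 2)*(q^2 - 5*q + 4) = (q - 1)*(q + 2)*(q - 4)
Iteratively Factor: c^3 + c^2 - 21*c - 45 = (c + 3)*(c^2 - 2*c - 15) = (c + 3)^2*(c - 5)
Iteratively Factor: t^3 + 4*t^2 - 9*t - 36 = (t + 4)*(t^2 - 9) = (t - 3)*(t + 4)*(t + 3)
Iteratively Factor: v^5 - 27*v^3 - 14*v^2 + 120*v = (v - 5)*(v^4 + 5*v^3 - 2*v^2 - 24*v) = (v - 5)*(v + 3)*(v^3 + 2*v^2 - 8*v) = (v - 5)*(v + 3)*(v + 4)*(v^2 - 2*v) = v*(v - 5)*(v + 3)*(v + 4)*(v - 2)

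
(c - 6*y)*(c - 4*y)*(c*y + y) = c^3*y - 10*c^2*y^2 + c^2*y + 24*c*y^3 - 10*c*y^2 + 24*y^3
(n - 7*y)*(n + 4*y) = n^2 - 3*n*y - 28*y^2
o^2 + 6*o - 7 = (o - 1)*(o + 7)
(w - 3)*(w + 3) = w^2 - 9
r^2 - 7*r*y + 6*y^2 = (r - 6*y)*(r - y)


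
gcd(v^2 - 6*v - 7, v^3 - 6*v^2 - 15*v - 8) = v + 1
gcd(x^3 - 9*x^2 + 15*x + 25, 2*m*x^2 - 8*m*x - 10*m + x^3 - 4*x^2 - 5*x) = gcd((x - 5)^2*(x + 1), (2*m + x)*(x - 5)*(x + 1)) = x^2 - 4*x - 5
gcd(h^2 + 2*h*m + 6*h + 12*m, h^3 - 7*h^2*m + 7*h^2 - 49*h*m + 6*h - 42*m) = h + 6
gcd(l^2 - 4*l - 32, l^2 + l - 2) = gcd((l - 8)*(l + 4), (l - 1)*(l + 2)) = 1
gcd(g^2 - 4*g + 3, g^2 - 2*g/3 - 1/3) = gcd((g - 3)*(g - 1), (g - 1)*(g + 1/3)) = g - 1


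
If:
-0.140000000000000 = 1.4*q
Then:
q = -0.10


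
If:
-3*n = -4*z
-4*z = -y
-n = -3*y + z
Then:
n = 0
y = 0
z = 0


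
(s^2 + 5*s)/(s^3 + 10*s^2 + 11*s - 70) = s/(s^2 + 5*s - 14)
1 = 1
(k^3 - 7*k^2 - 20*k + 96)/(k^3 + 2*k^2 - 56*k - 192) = (k - 3)/(k + 6)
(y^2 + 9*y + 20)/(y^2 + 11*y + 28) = (y + 5)/(y + 7)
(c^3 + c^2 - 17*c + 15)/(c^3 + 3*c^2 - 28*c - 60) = (c^3 + c^2 - 17*c + 15)/(c^3 + 3*c^2 - 28*c - 60)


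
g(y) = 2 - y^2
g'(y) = -2*y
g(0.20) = 1.96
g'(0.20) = -0.40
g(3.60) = -10.96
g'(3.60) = -7.20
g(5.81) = -31.76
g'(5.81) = -11.62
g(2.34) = -3.48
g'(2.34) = -4.68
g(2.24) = -3.02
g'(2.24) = -4.48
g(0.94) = 1.12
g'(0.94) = -1.88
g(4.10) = -14.81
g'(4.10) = -8.20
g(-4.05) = -14.40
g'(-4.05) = 8.10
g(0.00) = 2.00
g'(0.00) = 0.00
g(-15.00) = -223.00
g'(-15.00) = 30.00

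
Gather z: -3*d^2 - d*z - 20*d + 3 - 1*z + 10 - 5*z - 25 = -3*d^2 - 20*d + z*(-d - 6) - 12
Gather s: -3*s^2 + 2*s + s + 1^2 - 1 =-3*s^2 + 3*s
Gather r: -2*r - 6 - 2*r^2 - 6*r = -2*r^2 - 8*r - 6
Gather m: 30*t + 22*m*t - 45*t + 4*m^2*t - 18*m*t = 4*m^2*t + 4*m*t - 15*t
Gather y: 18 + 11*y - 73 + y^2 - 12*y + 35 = y^2 - y - 20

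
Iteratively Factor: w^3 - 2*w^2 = (w)*(w^2 - 2*w) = w*(w - 2)*(w)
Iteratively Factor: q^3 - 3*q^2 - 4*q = (q)*(q^2 - 3*q - 4) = q*(q - 4)*(q + 1)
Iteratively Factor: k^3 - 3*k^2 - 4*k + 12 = (k - 2)*(k^2 - k - 6) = (k - 2)*(k + 2)*(k - 3)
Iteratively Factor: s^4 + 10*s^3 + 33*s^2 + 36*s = (s)*(s^3 + 10*s^2 + 33*s + 36) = s*(s + 4)*(s^2 + 6*s + 9) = s*(s + 3)*(s + 4)*(s + 3)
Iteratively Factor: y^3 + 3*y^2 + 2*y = (y + 2)*(y^2 + y) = (y + 1)*(y + 2)*(y)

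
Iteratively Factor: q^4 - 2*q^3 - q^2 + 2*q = (q)*(q^3 - 2*q^2 - q + 2) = q*(q + 1)*(q^2 - 3*q + 2) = q*(q - 1)*(q + 1)*(q - 2)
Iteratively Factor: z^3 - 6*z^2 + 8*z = (z - 4)*(z^2 - 2*z) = (z - 4)*(z - 2)*(z)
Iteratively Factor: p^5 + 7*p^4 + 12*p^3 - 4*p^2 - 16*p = (p + 2)*(p^4 + 5*p^3 + 2*p^2 - 8*p) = (p + 2)^2*(p^3 + 3*p^2 - 4*p) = (p - 1)*(p + 2)^2*(p^2 + 4*p) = (p - 1)*(p + 2)^2*(p + 4)*(p)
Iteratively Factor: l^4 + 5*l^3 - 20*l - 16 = (l + 4)*(l^3 + l^2 - 4*l - 4) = (l + 2)*(l + 4)*(l^2 - l - 2) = (l + 1)*(l + 2)*(l + 4)*(l - 2)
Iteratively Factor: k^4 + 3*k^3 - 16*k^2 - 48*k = (k - 4)*(k^3 + 7*k^2 + 12*k) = k*(k - 4)*(k^2 + 7*k + 12) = k*(k - 4)*(k + 4)*(k + 3)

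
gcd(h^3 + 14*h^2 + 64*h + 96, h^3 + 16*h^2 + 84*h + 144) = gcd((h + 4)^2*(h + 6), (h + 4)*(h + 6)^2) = h^2 + 10*h + 24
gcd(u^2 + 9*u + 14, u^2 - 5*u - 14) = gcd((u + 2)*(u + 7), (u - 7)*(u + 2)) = u + 2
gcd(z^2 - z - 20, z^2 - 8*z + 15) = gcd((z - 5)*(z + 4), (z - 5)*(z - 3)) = z - 5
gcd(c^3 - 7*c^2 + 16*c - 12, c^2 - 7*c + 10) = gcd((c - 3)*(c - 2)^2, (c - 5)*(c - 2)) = c - 2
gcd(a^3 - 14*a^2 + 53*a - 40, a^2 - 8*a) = a - 8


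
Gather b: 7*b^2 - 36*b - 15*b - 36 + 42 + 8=7*b^2 - 51*b + 14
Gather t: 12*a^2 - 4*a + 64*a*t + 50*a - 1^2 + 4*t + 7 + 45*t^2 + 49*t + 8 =12*a^2 + 46*a + 45*t^2 + t*(64*a + 53) + 14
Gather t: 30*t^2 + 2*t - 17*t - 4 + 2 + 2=30*t^2 - 15*t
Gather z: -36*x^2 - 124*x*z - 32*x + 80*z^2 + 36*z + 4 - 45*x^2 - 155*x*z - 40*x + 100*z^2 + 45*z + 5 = -81*x^2 - 72*x + 180*z^2 + z*(81 - 279*x) + 9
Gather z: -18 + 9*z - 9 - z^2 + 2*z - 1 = -z^2 + 11*z - 28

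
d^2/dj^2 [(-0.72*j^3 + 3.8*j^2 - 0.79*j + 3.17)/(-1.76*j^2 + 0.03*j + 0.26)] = (-3.5527136788005e-15*j^5 + 1.4210854715202e-14*j^4 + 5.153168*j^3 - 69.315936*j^2 + 3.465312*j - 3.432974)/(5.451776*j^6 - 0.278784*j^5 - 2.411376*j^4 + 0.082341*j^3 + 0.356226*j^2 - 0.006084*j - 0.017576)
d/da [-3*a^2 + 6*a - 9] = 6 - 6*a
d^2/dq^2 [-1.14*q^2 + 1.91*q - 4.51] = -2.28000000000000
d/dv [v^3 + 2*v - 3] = 3*v^2 + 2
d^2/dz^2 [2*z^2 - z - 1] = 4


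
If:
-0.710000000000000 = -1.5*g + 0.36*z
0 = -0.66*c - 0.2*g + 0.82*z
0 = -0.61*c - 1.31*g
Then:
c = -0.75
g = 0.35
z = -0.52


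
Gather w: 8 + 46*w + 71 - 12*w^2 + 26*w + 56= -12*w^2 + 72*w + 135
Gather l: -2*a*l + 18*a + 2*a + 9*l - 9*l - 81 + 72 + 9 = -2*a*l + 20*a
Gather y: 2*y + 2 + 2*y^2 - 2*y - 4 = 2*y^2 - 2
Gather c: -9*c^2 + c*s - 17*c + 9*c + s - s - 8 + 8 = -9*c^2 + c*(s - 8)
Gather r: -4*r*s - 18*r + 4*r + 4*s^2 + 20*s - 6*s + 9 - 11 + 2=r*(-4*s - 14) + 4*s^2 + 14*s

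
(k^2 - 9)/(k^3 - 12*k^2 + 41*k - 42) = (k + 3)/(k^2 - 9*k + 14)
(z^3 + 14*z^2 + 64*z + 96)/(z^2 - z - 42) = (z^2 + 8*z + 16)/(z - 7)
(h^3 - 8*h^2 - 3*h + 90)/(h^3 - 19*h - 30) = (h - 6)/(h + 2)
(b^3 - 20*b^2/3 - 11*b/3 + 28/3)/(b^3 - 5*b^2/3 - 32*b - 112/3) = (b - 1)/(b + 4)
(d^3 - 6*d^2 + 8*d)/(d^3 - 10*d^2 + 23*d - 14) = d*(d - 4)/(d^2 - 8*d + 7)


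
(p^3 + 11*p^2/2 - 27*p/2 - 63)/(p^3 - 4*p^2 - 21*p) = (p^2 + 5*p/2 - 21)/(p*(p - 7))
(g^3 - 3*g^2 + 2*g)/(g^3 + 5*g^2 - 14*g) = (g - 1)/(g + 7)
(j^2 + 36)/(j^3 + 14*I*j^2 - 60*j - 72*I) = (j - 6*I)/(j^2 + 8*I*j - 12)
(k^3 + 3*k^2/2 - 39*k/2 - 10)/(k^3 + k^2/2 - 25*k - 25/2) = (k - 4)/(k - 5)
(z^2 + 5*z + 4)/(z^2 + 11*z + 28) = (z + 1)/(z + 7)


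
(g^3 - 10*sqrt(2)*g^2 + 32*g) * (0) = 0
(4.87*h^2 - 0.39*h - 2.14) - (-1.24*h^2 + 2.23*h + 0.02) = 6.11*h^2 - 2.62*h - 2.16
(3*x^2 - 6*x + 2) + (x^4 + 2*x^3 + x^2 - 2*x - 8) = x^4 + 2*x^3 + 4*x^2 - 8*x - 6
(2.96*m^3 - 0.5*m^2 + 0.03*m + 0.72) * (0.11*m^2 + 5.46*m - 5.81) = 0.3256*m^5 + 16.1066*m^4 - 19.9243*m^3 + 3.148*m^2 + 3.7569*m - 4.1832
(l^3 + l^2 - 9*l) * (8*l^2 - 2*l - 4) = 8*l^5 + 6*l^4 - 78*l^3 + 14*l^2 + 36*l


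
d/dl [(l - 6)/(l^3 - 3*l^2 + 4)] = (l^3 - 3*l^2 - 3*l*(l - 6)*(l - 2) + 4)/(l^3 - 3*l^2 + 4)^2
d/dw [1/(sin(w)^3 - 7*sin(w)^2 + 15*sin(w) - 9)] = (5 - 3*sin(w))*cos(w)/((sin(w) - 3)^3*(sin(w) - 1)^2)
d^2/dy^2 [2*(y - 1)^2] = 4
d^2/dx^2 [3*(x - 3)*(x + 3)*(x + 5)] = 18*x + 30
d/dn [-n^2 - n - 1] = -2*n - 1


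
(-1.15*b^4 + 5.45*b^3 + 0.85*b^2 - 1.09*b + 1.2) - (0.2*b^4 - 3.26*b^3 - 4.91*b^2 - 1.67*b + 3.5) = -1.35*b^4 + 8.71*b^3 + 5.76*b^2 + 0.58*b - 2.3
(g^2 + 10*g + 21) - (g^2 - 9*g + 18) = 19*g + 3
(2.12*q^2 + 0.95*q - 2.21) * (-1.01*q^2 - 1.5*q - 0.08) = -2.1412*q^4 - 4.1395*q^3 + 0.6375*q^2 + 3.239*q + 0.1768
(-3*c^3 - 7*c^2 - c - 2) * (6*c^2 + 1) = -18*c^5 - 42*c^4 - 9*c^3 - 19*c^2 - c - 2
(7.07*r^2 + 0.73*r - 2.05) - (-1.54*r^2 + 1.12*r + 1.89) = 8.61*r^2 - 0.39*r - 3.94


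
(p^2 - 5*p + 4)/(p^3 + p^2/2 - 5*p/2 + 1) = 2*(p - 4)/(2*p^2 + 3*p - 2)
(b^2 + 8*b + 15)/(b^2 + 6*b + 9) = (b + 5)/(b + 3)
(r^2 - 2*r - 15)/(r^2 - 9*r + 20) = (r + 3)/(r - 4)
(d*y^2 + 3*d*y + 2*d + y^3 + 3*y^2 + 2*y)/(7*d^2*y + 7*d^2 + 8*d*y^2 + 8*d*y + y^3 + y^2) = (y + 2)/(7*d + y)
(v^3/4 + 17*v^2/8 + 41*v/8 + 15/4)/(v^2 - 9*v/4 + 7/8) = (2*v^3 + 17*v^2 + 41*v + 30)/(8*v^2 - 18*v + 7)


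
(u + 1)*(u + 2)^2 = u^3 + 5*u^2 + 8*u + 4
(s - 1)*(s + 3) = s^2 + 2*s - 3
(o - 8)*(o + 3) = o^2 - 5*o - 24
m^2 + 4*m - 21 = (m - 3)*(m + 7)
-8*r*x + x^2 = x*(-8*r + x)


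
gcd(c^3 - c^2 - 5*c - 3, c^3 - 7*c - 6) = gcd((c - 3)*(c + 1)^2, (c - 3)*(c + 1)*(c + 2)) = c^2 - 2*c - 3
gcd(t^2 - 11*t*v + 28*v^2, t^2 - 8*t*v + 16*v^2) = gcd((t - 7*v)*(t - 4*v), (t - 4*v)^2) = t - 4*v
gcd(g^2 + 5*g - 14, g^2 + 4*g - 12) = g - 2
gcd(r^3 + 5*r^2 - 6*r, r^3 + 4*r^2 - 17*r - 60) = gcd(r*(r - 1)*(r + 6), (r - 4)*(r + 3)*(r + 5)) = 1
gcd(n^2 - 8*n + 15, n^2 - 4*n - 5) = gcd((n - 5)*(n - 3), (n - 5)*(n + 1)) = n - 5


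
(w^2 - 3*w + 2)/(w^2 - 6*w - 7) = (-w^2 + 3*w - 2)/(-w^2 + 6*w + 7)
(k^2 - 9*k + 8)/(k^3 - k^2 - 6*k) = (-k^2 + 9*k - 8)/(k*(-k^2 + k + 6))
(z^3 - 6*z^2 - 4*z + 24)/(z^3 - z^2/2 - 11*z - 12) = 2*(z^2 - 8*z + 12)/(2*z^2 - 5*z - 12)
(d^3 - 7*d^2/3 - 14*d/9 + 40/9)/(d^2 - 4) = (d^2 - d/3 - 20/9)/(d + 2)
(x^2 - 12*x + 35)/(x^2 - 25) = (x - 7)/(x + 5)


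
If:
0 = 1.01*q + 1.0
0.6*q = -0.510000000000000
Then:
No Solution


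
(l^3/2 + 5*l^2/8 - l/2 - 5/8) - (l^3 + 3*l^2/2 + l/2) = -l^3/2 - 7*l^2/8 - l - 5/8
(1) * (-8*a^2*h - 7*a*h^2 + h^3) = -8*a^2*h - 7*a*h^2 + h^3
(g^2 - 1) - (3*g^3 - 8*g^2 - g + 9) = -3*g^3 + 9*g^2 + g - 10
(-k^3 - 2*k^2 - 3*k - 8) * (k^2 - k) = -k^5 - k^4 - k^3 - 5*k^2 + 8*k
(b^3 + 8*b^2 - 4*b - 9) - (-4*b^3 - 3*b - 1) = 5*b^3 + 8*b^2 - b - 8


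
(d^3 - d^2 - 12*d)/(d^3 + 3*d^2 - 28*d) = (d + 3)/(d + 7)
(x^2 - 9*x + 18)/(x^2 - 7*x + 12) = (x - 6)/(x - 4)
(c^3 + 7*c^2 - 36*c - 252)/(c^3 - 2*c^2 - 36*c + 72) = (c + 7)/(c - 2)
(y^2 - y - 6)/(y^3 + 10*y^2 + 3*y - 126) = (y + 2)/(y^2 + 13*y + 42)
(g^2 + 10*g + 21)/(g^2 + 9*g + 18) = (g + 7)/(g + 6)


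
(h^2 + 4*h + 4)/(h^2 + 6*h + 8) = (h + 2)/(h + 4)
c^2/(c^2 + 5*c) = c/(c + 5)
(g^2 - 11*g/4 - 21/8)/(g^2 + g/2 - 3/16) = 2*(2*g - 7)/(4*g - 1)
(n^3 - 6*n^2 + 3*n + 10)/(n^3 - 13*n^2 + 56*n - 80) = (n^2 - n - 2)/(n^2 - 8*n + 16)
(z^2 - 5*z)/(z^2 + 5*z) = (z - 5)/(z + 5)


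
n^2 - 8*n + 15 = (n - 5)*(n - 3)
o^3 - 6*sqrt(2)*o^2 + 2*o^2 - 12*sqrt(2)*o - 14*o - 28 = (o + 2)*(o - 7*sqrt(2))*(o + sqrt(2))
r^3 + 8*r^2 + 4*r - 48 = (r - 2)*(r + 4)*(r + 6)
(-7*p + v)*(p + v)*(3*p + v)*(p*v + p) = -21*p^4*v - 21*p^4 - 25*p^3*v^2 - 25*p^3*v - 3*p^2*v^3 - 3*p^2*v^2 + p*v^4 + p*v^3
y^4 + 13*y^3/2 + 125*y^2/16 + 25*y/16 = y*(y + 1/4)*(y + 5/4)*(y + 5)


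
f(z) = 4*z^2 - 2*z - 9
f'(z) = 8*z - 2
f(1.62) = -1.74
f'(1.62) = 10.96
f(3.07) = 22.56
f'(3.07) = 22.56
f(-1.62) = 4.74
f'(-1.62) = -14.96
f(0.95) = -7.29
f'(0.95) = 5.60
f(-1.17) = -1.18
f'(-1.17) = -11.36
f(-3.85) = 57.99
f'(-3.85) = -32.80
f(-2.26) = 15.95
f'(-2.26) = -20.08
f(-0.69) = -5.72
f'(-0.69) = -7.52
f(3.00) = 21.00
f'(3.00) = 22.00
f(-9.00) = 333.00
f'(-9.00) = -74.00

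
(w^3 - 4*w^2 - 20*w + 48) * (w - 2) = w^4 - 6*w^3 - 12*w^2 + 88*w - 96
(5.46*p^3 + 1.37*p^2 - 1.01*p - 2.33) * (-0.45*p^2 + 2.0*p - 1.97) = -2.457*p^5 + 10.3035*p^4 - 7.5617*p^3 - 3.6704*p^2 - 2.6703*p + 4.5901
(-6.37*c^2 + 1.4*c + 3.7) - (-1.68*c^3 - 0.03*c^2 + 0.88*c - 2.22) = 1.68*c^3 - 6.34*c^2 + 0.52*c + 5.92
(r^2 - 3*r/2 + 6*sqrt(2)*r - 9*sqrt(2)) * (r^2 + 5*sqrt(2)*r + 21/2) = r^4 - 3*r^3/2 + 11*sqrt(2)*r^3 - 33*sqrt(2)*r^2/2 + 141*r^2/2 - 423*r/4 + 63*sqrt(2)*r - 189*sqrt(2)/2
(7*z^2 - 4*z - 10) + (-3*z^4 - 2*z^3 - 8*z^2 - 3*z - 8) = -3*z^4 - 2*z^3 - z^2 - 7*z - 18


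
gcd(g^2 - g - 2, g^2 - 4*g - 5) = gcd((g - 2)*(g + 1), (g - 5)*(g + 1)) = g + 1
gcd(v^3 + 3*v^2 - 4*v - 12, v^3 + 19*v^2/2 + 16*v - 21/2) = v + 3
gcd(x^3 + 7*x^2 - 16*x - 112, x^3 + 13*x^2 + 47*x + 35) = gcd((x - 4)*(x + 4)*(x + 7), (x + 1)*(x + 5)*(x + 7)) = x + 7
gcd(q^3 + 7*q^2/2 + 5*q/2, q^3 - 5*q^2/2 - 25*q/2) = q^2 + 5*q/2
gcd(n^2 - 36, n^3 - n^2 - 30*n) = n - 6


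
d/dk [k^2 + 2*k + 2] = 2*k + 2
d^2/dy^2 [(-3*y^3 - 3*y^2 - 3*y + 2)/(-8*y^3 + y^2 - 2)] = 2*(216*y^6 + 576*y^5 - 1128*y^4 - 199*y^3 - 276*y^2 + 150*y + 8)/(512*y^9 - 192*y^8 + 24*y^7 + 383*y^6 - 96*y^5 + 6*y^4 + 96*y^3 - 12*y^2 + 8)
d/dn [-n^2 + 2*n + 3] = 2 - 2*n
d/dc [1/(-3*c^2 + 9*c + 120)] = (2*c - 3)/(3*(-c^2 + 3*c + 40)^2)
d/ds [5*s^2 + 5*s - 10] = 10*s + 5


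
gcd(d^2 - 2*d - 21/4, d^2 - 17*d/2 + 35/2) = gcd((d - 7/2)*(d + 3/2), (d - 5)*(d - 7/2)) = d - 7/2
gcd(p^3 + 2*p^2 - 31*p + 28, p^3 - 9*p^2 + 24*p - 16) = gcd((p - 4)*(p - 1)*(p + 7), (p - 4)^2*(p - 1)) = p^2 - 5*p + 4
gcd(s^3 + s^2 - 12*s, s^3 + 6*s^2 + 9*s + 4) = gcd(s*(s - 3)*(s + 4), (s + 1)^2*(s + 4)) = s + 4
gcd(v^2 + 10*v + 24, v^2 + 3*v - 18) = v + 6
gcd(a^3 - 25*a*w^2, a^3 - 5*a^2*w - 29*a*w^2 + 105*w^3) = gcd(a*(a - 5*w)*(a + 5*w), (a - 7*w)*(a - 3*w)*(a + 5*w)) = a + 5*w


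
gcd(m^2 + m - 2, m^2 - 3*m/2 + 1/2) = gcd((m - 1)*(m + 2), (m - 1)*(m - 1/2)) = m - 1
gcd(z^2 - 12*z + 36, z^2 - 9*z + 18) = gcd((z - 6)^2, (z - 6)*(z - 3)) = z - 6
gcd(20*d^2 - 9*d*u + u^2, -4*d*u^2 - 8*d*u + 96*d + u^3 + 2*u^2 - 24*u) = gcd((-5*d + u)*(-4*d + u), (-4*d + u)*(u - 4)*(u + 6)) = -4*d + u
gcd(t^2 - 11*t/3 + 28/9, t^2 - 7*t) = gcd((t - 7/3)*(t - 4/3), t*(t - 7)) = 1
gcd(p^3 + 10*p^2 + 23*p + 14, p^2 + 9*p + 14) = p^2 + 9*p + 14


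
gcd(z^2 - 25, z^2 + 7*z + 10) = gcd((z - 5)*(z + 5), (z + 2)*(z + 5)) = z + 5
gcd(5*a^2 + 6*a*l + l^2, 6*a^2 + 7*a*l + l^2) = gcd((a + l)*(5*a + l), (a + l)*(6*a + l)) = a + l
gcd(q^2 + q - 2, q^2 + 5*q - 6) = q - 1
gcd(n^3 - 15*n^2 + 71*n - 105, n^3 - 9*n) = n - 3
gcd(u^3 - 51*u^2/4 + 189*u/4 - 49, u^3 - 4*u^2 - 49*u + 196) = u^2 - 11*u + 28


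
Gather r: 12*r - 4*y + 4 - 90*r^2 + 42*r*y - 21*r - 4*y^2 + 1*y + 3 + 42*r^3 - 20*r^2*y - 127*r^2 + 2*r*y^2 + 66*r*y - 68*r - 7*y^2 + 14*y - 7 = 42*r^3 + r^2*(-20*y - 217) + r*(2*y^2 + 108*y - 77) - 11*y^2 + 11*y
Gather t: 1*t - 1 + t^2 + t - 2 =t^2 + 2*t - 3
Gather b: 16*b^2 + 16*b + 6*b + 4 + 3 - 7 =16*b^2 + 22*b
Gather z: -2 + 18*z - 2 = 18*z - 4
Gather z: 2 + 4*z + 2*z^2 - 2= 2*z^2 + 4*z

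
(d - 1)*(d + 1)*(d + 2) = d^3 + 2*d^2 - d - 2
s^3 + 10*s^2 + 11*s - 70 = (s - 2)*(s + 5)*(s + 7)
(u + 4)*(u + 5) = u^2 + 9*u + 20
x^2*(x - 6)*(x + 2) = x^4 - 4*x^3 - 12*x^2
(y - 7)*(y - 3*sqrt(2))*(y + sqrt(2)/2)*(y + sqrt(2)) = y^4 - 7*y^3 - 3*sqrt(2)*y^3/2 - 8*y^2 + 21*sqrt(2)*y^2/2 - 3*sqrt(2)*y + 56*y + 21*sqrt(2)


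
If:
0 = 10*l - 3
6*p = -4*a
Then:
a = -3*p/2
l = 3/10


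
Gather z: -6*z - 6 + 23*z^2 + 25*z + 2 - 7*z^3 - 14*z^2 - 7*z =-7*z^3 + 9*z^2 + 12*z - 4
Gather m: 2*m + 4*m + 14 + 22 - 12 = 6*m + 24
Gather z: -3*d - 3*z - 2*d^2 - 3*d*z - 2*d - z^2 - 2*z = -2*d^2 - 5*d - z^2 + z*(-3*d - 5)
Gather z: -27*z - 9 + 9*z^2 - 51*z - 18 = 9*z^2 - 78*z - 27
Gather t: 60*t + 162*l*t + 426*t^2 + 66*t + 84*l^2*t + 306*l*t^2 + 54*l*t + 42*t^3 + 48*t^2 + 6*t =42*t^3 + t^2*(306*l + 474) + t*(84*l^2 + 216*l + 132)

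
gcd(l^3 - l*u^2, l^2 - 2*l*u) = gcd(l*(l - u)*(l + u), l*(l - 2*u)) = l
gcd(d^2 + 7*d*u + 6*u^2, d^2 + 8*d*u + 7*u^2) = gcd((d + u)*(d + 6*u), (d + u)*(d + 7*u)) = d + u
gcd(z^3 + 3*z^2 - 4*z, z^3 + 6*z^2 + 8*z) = z^2 + 4*z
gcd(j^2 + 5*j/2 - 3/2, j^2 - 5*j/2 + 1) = j - 1/2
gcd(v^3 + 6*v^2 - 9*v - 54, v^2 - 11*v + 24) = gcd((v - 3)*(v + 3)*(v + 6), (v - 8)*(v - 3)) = v - 3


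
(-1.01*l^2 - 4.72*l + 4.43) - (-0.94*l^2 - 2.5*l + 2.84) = -0.0700000000000001*l^2 - 2.22*l + 1.59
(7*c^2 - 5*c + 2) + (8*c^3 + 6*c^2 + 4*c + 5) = 8*c^3 + 13*c^2 - c + 7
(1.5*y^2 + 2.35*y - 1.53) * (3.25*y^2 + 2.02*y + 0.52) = 4.875*y^4 + 10.6675*y^3 + 0.5545*y^2 - 1.8686*y - 0.7956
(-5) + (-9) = -14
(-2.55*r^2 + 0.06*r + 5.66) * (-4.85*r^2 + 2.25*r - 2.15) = 12.3675*r^4 - 6.0285*r^3 - 21.8335*r^2 + 12.606*r - 12.169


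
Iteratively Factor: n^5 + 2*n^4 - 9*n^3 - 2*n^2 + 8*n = (n - 2)*(n^4 + 4*n^3 - n^2 - 4*n) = n*(n - 2)*(n^3 + 4*n^2 - n - 4) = n*(n - 2)*(n + 1)*(n^2 + 3*n - 4) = n*(n - 2)*(n - 1)*(n + 1)*(n + 4)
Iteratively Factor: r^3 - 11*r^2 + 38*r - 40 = (r - 4)*(r^2 - 7*r + 10) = (r - 5)*(r - 4)*(r - 2)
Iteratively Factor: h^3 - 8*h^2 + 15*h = (h)*(h^2 - 8*h + 15) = h*(h - 3)*(h - 5)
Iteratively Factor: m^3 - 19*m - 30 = (m + 2)*(m^2 - 2*m - 15) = (m + 2)*(m + 3)*(m - 5)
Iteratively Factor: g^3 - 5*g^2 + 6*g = (g - 3)*(g^2 - 2*g) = g*(g - 3)*(g - 2)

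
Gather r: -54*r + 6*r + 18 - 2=16 - 48*r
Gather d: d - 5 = d - 5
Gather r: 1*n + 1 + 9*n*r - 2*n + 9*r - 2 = -n + r*(9*n + 9) - 1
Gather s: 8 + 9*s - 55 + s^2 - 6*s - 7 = s^2 + 3*s - 54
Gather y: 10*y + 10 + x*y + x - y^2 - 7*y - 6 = x - y^2 + y*(x + 3) + 4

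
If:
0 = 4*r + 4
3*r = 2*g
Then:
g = -3/2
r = -1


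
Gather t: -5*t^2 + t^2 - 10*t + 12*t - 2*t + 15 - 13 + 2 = 4 - 4*t^2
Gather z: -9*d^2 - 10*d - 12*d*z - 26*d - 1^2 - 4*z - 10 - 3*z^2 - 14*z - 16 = -9*d^2 - 36*d - 3*z^2 + z*(-12*d - 18) - 27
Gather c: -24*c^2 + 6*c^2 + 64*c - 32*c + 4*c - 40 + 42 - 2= -18*c^2 + 36*c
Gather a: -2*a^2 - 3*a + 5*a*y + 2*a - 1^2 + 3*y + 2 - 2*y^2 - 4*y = -2*a^2 + a*(5*y - 1) - 2*y^2 - y + 1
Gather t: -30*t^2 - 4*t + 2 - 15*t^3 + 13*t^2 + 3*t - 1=-15*t^3 - 17*t^2 - t + 1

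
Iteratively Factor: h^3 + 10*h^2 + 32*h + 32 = (h + 2)*(h^2 + 8*h + 16) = (h + 2)*(h + 4)*(h + 4)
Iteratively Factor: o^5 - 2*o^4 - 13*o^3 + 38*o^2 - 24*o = (o)*(o^4 - 2*o^3 - 13*o^2 + 38*o - 24) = o*(o - 3)*(o^3 + o^2 - 10*o + 8) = o*(o - 3)*(o - 1)*(o^2 + 2*o - 8) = o*(o - 3)*(o - 2)*(o - 1)*(o + 4)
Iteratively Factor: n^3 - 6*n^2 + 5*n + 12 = (n + 1)*(n^2 - 7*n + 12) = (n - 3)*(n + 1)*(n - 4)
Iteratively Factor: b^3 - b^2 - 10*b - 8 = (b + 2)*(b^2 - 3*b - 4) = (b + 1)*(b + 2)*(b - 4)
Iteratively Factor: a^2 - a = (a)*(a - 1)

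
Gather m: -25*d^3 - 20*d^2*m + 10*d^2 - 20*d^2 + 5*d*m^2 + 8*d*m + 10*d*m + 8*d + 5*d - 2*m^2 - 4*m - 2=-25*d^3 - 10*d^2 + 13*d + m^2*(5*d - 2) + m*(-20*d^2 + 18*d - 4) - 2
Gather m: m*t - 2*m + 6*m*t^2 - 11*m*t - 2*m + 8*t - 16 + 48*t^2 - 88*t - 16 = m*(6*t^2 - 10*t - 4) + 48*t^2 - 80*t - 32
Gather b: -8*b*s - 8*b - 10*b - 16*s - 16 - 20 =b*(-8*s - 18) - 16*s - 36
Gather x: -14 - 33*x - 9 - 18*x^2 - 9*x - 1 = -18*x^2 - 42*x - 24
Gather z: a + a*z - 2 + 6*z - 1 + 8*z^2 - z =a + 8*z^2 + z*(a + 5) - 3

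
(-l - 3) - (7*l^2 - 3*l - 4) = -7*l^2 + 2*l + 1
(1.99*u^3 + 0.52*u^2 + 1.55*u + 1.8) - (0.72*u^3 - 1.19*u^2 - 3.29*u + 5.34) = 1.27*u^3 + 1.71*u^2 + 4.84*u - 3.54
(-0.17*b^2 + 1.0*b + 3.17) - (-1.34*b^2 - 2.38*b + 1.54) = 1.17*b^2 + 3.38*b + 1.63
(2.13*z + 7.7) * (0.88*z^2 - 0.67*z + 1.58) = 1.8744*z^3 + 5.3489*z^2 - 1.7936*z + 12.166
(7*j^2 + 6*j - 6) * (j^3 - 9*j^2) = 7*j^5 - 57*j^4 - 60*j^3 + 54*j^2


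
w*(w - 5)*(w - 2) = w^3 - 7*w^2 + 10*w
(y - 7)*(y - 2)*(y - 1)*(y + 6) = y^4 - 4*y^3 - 37*y^2 + 124*y - 84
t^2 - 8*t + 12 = (t - 6)*(t - 2)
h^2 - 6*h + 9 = (h - 3)^2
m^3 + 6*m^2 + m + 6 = (m + 6)*(m - I)*(m + I)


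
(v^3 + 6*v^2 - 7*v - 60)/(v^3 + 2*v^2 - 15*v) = (v + 4)/v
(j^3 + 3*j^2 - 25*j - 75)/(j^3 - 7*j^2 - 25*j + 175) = (j + 3)/(j - 7)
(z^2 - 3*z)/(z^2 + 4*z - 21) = z/(z + 7)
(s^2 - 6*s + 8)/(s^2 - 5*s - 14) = (-s^2 + 6*s - 8)/(-s^2 + 5*s + 14)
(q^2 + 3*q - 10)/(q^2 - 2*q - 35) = (q - 2)/(q - 7)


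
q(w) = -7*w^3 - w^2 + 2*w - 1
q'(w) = -21*w^2 - 2*w + 2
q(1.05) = -8.11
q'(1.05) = -23.25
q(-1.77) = 31.14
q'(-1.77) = -60.25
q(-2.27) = 71.19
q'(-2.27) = -101.67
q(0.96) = -6.19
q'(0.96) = -19.27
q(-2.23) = 67.19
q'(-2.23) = -97.97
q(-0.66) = -0.74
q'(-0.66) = -5.83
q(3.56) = -322.38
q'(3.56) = -271.27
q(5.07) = -928.83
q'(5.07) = -547.94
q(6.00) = -1537.00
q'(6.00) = -766.00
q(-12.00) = 11927.00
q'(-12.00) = -2998.00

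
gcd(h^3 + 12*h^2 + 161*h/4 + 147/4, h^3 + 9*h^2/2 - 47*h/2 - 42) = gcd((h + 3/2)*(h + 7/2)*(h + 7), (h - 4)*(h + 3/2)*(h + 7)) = h^2 + 17*h/2 + 21/2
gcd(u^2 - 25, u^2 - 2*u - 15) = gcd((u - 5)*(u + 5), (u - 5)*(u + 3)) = u - 5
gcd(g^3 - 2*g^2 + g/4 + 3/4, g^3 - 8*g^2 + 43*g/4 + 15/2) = g + 1/2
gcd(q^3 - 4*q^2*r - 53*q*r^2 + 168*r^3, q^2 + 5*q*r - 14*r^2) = q + 7*r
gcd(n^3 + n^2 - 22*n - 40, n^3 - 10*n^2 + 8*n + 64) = n + 2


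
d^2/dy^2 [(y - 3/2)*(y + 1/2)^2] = 6*y - 1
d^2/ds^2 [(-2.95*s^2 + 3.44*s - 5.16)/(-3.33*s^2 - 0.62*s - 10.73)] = (-88.472772*s^3 - 289.124586*s^2 + 801.405792*s + 360.278118)/(36.926037*s^6 + 20.625354*s^5 + 360.791847*s^4 + 133.157276*s^3 + 1162.551507*s^2 + 214.147194*s + 1235.376017)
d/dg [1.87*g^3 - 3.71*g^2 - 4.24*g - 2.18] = 5.61*g^2 - 7.42*g - 4.24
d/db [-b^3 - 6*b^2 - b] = -3*b^2 - 12*b - 1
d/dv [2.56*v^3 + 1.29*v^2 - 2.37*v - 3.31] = 7.68*v^2 + 2.58*v - 2.37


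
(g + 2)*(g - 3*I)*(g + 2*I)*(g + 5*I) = g^4 + 2*g^3 + 4*I*g^3 + 11*g^2 + 8*I*g^2 + 22*g + 30*I*g + 60*I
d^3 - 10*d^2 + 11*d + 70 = (d - 7)*(d - 5)*(d + 2)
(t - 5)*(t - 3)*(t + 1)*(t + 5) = t^4 - 2*t^3 - 28*t^2 + 50*t + 75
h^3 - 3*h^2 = h^2*(h - 3)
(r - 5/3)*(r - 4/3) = r^2 - 3*r + 20/9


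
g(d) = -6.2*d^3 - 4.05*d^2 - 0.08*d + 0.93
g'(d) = -18.6*d^2 - 8.1*d - 0.08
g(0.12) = 0.85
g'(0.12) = -1.32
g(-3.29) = 178.15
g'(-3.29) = -174.76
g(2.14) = -78.55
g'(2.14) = -102.59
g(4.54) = -663.09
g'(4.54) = -420.23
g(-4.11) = 363.29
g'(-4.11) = -280.98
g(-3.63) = 244.41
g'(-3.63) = -215.77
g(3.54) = -325.15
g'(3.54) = -261.84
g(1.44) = -26.10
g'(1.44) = -50.31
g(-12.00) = 10132.29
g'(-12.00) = -2581.28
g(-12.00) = 10132.29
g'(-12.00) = -2581.28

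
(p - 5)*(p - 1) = p^2 - 6*p + 5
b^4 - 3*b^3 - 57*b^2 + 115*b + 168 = (b - 8)*(b - 3)*(b + 1)*(b + 7)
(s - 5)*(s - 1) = s^2 - 6*s + 5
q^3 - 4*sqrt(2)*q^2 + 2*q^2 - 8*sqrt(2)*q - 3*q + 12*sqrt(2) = (q - 1)*(q + 3)*(q - 4*sqrt(2))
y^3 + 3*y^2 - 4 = (y - 1)*(y + 2)^2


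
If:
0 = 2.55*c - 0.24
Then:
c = 0.09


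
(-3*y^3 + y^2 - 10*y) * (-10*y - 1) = 30*y^4 - 7*y^3 + 99*y^2 + 10*y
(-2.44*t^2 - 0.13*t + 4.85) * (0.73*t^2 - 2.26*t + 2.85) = -1.7812*t^4 + 5.4195*t^3 - 3.1197*t^2 - 11.3315*t + 13.8225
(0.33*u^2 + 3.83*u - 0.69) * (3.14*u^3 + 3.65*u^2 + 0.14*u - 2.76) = 1.0362*u^5 + 13.2307*u^4 + 11.8591*u^3 - 2.8931*u^2 - 10.6674*u + 1.9044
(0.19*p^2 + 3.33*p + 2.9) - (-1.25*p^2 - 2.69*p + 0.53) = 1.44*p^2 + 6.02*p + 2.37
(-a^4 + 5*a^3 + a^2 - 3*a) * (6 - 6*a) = 6*a^5 - 36*a^4 + 24*a^3 + 24*a^2 - 18*a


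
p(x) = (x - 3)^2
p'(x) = 2*x - 6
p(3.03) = 0.00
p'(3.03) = 0.06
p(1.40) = 2.56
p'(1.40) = -3.20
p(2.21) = 0.62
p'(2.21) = -1.58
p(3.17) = 0.03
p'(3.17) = 0.34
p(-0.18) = 10.11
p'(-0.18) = -6.36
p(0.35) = 7.02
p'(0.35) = -5.30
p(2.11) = 0.79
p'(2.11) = -1.78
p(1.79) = 1.46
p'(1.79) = -2.42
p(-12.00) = 225.00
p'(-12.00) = -30.00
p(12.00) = 81.00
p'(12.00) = 18.00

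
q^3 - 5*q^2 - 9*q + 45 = (q - 5)*(q - 3)*(q + 3)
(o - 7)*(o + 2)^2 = o^3 - 3*o^2 - 24*o - 28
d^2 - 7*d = d*(d - 7)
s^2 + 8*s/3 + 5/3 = (s + 1)*(s + 5/3)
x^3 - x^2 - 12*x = x*(x - 4)*(x + 3)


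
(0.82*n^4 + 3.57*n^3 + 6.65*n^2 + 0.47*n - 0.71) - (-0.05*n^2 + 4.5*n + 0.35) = 0.82*n^4 + 3.57*n^3 + 6.7*n^2 - 4.03*n - 1.06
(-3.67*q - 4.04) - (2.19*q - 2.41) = -5.86*q - 1.63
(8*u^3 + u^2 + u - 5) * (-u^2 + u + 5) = -8*u^5 + 7*u^4 + 40*u^3 + 11*u^2 - 25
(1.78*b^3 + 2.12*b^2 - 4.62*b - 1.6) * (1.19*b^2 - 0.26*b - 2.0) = 2.1182*b^5 + 2.06*b^4 - 9.609*b^3 - 4.9428*b^2 + 9.656*b + 3.2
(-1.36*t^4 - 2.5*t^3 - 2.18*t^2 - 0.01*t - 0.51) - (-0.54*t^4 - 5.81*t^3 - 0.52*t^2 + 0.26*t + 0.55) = -0.82*t^4 + 3.31*t^3 - 1.66*t^2 - 0.27*t - 1.06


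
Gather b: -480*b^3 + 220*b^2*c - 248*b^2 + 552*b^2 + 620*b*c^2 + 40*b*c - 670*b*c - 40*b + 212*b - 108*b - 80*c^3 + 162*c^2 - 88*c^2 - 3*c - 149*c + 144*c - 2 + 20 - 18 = -480*b^3 + b^2*(220*c + 304) + b*(620*c^2 - 630*c + 64) - 80*c^3 + 74*c^2 - 8*c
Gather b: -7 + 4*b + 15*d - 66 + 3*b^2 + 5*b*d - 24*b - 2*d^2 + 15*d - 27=3*b^2 + b*(5*d - 20) - 2*d^2 + 30*d - 100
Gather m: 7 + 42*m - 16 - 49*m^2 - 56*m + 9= -49*m^2 - 14*m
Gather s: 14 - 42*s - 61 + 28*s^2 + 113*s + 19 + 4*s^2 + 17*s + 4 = 32*s^2 + 88*s - 24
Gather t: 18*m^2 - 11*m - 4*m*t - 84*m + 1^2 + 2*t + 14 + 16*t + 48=18*m^2 - 95*m + t*(18 - 4*m) + 63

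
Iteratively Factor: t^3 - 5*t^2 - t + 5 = (t - 1)*(t^2 - 4*t - 5) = (t - 1)*(t + 1)*(t - 5)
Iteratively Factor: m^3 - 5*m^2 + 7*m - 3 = (m - 1)*(m^2 - 4*m + 3) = (m - 1)^2*(m - 3)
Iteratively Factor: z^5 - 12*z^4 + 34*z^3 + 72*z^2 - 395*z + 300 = (z + 3)*(z^4 - 15*z^3 + 79*z^2 - 165*z + 100) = (z - 1)*(z + 3)*(z^3 - 14*z^2 + 65*z - 100) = (z - 5)*(z - 1)*(z + 3)*(z^2 - 9*z + 20) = (z - 5)*(z - 4)*(z - 1)*(z + 3)*(z - 5)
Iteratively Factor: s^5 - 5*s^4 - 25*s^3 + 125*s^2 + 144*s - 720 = (s - 3)*(s^4 - 2*s^3 - 31*s^2 + 32*s + 240) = (s - 3)*(s + 3)*(s^3 - 5*s^2 - 16*s + 80) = (s - 5)*(s - 3)*(s + 3)*(s^2 - 16) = (s - 5)*(s - 3)*(s + 3)*(s + 4)*(s - 4)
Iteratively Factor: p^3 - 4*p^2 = (p)*(p^2 - 4*p) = p*(p - 4)*(p)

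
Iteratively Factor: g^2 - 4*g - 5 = (g + 1)*(g - 5)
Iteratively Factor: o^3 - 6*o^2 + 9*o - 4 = (o - 1)*(o^2 - 5*o + 4) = (o - 1)^2*(o - 4)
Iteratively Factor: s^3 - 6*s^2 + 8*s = (s - 2)*(s^2 - 4*s) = s*(s - 2)*(s - 4)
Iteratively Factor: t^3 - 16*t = (t)*(t^2 - 16) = t*(t - 4)*(t + 4)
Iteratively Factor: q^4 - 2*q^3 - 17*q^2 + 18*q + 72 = (q - 4)*(q^3 + 2*q^2 - 9*q - 18) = (q - 4)*(q + 3)*(q^2 - q - 6) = (q - 4)*(q - 3)*(q + 3)*(q + 2)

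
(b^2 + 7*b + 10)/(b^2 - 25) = (b + 2)/(b - 5)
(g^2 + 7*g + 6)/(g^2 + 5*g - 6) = (g + 1)/(g - 1)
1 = 1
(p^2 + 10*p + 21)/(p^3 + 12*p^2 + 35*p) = (p + 3)/(p*(p + 5))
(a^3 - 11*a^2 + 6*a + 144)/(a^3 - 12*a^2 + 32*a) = (a^2 - 3*a - 18)/(a*(a - 4))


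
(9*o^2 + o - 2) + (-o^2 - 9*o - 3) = 8*o^2 - 8*o - 5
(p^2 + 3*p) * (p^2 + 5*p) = p^4 + 8*p^3 + 15*p^2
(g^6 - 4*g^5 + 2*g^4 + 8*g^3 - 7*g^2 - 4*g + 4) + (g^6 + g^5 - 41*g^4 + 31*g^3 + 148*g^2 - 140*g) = 2*g^6 - 3*g^5 - 39*g^4 + 39*g^3 + 141*g^2 - 144*g + 4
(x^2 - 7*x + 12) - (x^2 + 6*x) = 12 - 13*x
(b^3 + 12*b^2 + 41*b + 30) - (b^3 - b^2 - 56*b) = 13*b^2 + 97*b + 30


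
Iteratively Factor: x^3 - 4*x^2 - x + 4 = (x - 1)*(x^2 - 3*x - 4) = (x - 1)*(x + 1)*(x - 4)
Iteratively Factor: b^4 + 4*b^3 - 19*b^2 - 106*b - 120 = (b + 2)*(b^3 + 2*b^2 - 23*b - 60) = (b + 2)*(b + 4)*(b^2 - 2*b - 15) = (b - 5)*(b + 2)*(b + 4)*(b + 3)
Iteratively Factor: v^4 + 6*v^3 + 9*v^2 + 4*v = (v + 4)*(v^3 + 2*v^2 + v) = v*(v + 4)*(v^2 + 2*v + 1) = v*(v + 1)*(v + 4)*(v + 1)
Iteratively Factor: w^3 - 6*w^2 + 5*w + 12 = (w - 3)*(w^2 - 3*w - 4) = (w - 3)*(w + 1)*(w - 4)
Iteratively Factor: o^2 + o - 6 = (o - 2)*(o + 3)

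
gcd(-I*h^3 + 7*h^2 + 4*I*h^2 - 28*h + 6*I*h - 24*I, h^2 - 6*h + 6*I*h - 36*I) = h + 6*I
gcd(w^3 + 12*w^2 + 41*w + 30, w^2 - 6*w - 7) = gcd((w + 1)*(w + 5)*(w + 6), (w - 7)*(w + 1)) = w + 1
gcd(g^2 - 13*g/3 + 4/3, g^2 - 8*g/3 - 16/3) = g - 4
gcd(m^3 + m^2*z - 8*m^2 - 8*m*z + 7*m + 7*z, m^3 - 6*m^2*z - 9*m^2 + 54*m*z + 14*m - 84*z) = m - 7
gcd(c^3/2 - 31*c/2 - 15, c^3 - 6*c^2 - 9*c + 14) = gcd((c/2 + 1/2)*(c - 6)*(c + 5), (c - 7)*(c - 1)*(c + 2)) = 1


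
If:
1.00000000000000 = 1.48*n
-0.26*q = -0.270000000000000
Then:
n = 0.68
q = 1.04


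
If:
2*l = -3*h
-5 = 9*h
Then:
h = -5/9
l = 5/6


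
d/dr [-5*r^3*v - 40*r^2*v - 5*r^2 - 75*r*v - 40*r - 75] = -15*r^2*v - 80*r*v - 10*r - 75*v - 40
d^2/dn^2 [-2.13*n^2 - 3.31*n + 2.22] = -4.26000000000000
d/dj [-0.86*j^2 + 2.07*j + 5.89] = 2.07 - 1.72*j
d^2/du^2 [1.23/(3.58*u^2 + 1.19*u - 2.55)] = (-31.528344*u^2 - 10.480092*u + 1.23*(7.16*u + 1.19)*(14.32*u + 2.38) + 22.45734)/(3.58*u^2 + 1.19*u - 2.55)^3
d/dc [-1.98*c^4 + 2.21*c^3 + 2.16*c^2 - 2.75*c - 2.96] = -7.92*c^3 + 6.63*c^2 + 4.32*c - 2.75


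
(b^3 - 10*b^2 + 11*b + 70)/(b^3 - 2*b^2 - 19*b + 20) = (b^2 - 5*b - 14)/(b^2 + 3*b - 4)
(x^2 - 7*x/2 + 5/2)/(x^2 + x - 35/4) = 2*(x - 1)/(2*x + 7)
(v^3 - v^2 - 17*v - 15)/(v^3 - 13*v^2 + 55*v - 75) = (v^2 + 4*v + 3)/(v^2 - 8*v + 15)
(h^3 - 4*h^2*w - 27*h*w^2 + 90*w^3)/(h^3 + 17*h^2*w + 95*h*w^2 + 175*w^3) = (h^2 - 9*h*w + 18*w^2)/(h^2 + 12*h*w + 35*w^2)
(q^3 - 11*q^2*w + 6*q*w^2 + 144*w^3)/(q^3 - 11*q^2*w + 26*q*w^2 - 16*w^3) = (q^2 - 3*q*w - 18*w^2)/(q^2 - 3*q*w + 2*w^2)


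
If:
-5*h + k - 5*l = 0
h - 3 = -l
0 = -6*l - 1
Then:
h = 19/6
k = 15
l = -1/6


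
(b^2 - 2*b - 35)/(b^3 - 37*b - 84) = (b + 5)/(b^2 + 7*b + 12)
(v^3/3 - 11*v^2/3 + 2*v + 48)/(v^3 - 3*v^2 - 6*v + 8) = (v^3 - 11*v^2 + 6*v + 144)/(3*(v^3 - 3*v^2 - 6*v + 8))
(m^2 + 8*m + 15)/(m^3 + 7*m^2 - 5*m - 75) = (m + 3)/(m^2 + 2*m - 15)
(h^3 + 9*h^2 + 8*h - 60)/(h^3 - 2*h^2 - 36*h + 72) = (h + 5)/(h - 6)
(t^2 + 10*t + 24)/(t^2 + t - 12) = (t + 6)/(t - 3)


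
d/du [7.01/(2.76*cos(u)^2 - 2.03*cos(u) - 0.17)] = (38.6952*cos(u) - 14.2303)*sin(u)/(-2.76*cos(u)^2 + 2.03*cos(u) + 0.17)^2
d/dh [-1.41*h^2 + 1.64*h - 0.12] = 1.64 - 2.82*h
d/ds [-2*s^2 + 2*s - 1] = 2 - 4*s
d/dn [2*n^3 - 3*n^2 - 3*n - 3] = 6*n^2 - 6*n - 3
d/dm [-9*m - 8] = -9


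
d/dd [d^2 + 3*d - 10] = 2*d + 3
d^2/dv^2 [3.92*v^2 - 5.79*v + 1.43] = 7.84000000000000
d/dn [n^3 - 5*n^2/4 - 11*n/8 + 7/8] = 3*n^2 - 5*n/2 - 11/8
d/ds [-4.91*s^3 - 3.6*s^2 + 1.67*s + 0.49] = -14.73*s^2 - 7.2*s + 1.67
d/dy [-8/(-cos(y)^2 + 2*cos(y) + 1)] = 16*(cos(y) - 1)*sin(y)/(sin(y)^2 + 2*cos(y))^2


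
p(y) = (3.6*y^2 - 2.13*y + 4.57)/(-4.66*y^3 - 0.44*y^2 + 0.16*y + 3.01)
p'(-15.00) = 0.00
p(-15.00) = 0.05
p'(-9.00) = 0.01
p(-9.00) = 0.09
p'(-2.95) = 0.16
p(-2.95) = 0.36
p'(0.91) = 126.00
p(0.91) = -7.79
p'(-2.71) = 0.20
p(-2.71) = 0.40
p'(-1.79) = 0.56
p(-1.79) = 0.71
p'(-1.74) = 0.59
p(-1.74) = 0.74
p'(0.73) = 36.48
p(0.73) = 4.57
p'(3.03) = 0.09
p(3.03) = -0.24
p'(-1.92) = 0.47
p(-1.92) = 0.64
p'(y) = (7.2*y - 2.13)/(-4.66*y^3 - 0.44*y^2 + 0.16*y + 3.01) + (3.6*y^2 - 2.13*y + 4.57)*(13.98*y^2 + 0.88*y - 0.16)/(-4.66*y^3 - 0.44*y^2 + 0.16*y + 3.01)^2 = (16.776*y^4 - 19.8516*y^3 + 63.5274*y^2 + 25.6936*y - 7.1425)/(21.7156*y^6 + 4.1008*y^5 - 1.2976*y^4 - 28.194*y^3 - 2.6232*y^2 + 0.9632*y + 9.0601)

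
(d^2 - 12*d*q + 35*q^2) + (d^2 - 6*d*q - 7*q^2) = 2*d^2 - 18*d*q + 28*q^2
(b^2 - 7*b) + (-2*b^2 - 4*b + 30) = -b^2 - 11*b + 30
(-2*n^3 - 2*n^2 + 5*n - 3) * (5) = -10*n^3 - 10*n^2 + 25*n - 15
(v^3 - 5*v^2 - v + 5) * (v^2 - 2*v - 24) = v^5 - 7*v^4 - 15*v^3 + 127*v^2 + 14*v - 120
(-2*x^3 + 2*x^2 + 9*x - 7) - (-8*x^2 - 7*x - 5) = -2*x^3 + 10*x^2 + 16*x - 2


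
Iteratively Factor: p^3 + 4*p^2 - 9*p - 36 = (p - 3)*(p^2 + 7*p + 12) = (p - 3)*(p + 4)*(p + 3)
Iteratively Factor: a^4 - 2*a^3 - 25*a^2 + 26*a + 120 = (a - 5)*(a^3 + 3*a^2 - 10*a - 24) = (a - 5)*(a + 2)*(a^2 + a - 12) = (a - 5)*(a + 2)*(a + 4)*(a - 3)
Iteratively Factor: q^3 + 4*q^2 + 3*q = (q + 1)*(q^2 + 3*q) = q*(q + 1)*(q + 3)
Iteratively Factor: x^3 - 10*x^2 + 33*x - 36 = (x - 3)*(x^2 - 7*x + 12) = (x - 3)^2*(x - 4)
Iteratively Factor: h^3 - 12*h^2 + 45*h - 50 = (h - 2)*(h^2 - 10*h + 25) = (h - 5)*(h - 2)*(h - 5)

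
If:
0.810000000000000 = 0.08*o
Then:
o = 10.12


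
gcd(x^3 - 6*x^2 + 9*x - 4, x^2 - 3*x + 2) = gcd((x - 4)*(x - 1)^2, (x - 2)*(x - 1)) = x - 1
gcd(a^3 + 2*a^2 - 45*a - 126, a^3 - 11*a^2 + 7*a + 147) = a^2 - 4*a - 21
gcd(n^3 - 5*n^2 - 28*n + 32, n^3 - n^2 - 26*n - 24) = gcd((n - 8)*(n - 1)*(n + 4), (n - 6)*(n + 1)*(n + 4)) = n + 4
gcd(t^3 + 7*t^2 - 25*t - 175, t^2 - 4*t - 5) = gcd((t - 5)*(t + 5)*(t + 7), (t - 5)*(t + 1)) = t - 5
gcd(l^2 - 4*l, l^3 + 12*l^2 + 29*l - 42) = 1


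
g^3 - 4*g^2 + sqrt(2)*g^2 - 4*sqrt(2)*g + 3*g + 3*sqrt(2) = (g - 3)*(g - 1)*(g + sqrt(2))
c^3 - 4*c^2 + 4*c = c*(c - 2)^2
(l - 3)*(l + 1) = l^2 - 2*l - 3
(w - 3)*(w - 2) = w^2 - 5*w + 6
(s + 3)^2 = s^2 + 6*s + 9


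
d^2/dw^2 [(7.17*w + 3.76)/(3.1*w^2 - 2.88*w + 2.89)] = ((17.9872 - 133.362*w)*(3.1*w^2 - 2.88*w + 2.89) + (6.2*w - 2.88)*(7.17*w + 3.76)*(12.4*w - 5.76))/(3.1*w^2 - 2.88*w + 2.89)^3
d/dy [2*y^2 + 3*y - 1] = 4*y + 3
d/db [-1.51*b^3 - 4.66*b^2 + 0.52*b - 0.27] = -4.53*b^2 - 9.32*b + 0.52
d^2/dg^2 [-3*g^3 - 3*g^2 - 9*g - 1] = -18*g - 6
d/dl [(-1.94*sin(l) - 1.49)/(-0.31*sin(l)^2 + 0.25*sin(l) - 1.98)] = (-0.6014*sin(l)^2 - 0.9238*sin(l) + 4.2137)*cos(l)/(0.0961*sin(l)^4 - 0.155*sin(l)^3 + 1.2901*sin(l)^2 - 0.99*sin(l) + 3.9204)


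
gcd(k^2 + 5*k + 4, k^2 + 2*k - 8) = k + 4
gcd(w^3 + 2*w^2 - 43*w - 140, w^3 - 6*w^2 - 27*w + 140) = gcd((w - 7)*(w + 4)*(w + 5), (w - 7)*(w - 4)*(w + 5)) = w^2 - 2*w - 35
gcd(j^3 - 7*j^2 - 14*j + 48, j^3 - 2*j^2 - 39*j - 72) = j^2 - 5*j - 24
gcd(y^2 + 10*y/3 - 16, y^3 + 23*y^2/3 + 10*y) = y + 6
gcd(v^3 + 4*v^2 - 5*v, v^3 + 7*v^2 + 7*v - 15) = v^2 + 4*v - 5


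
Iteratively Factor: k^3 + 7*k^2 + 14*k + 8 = (k + 2)*(k^2 + 5*k + 4) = (k + 2)*(k + 4)*(k + 1)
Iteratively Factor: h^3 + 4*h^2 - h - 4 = (h - 1)*(h^2 + 5*h + 4) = (h - 1)*(h + 1)*(h + 4)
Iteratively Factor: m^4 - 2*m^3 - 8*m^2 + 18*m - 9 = (m - 1)*(m^3 - m^2 - 9*m + 9) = (m - 3)*(m - 1)*(m^2 + 2*m - 3) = (m - 3)*(m - 1)^2*(m + 3)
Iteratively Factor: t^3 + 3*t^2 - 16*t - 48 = (t + 3)*(t^2 - 16) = (t + 3)*(t + 4)*(t - 4)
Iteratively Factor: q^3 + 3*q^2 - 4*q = (q - 1)*(q^2 + 4*q) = (q - 1)*(q + 4)*(q)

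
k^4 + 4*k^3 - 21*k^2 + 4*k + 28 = (k - 2)^2*(k + 1)*(k + 7)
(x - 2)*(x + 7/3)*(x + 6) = x^3 + 19*x^2/3 - 8*x/3 - 28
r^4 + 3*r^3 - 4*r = r*(r - 1)*(r + 2)^2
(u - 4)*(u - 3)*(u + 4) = u^3 - 3*u^2 - 16*u + 48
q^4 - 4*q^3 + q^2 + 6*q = q*(q - 3)*(q - 2)*(q + 1)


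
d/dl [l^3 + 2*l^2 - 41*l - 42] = 3*l^2 + 4*l - 41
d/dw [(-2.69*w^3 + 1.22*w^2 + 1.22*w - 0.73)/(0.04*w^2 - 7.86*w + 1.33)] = (-0.1076*w^4 + 42.2868*w^3 - 20.3711*w^2 + 3.3036*w - 4.1152)/(0.0016*w^4 - 0.6288*w^3 + 61.886*w^2 - 20.9076*w + 1.7689)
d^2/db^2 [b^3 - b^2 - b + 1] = 6*b - 2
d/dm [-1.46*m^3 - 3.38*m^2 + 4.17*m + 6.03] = -4.38*m^2 - 6.76*m + 4.17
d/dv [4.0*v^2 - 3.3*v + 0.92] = 8.0*v - 3.3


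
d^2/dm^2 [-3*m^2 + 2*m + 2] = -6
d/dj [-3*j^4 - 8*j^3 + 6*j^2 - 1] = 12*j*(-j^2 - 2*j + 1)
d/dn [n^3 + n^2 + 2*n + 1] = 3*n^2 + 2*n + 2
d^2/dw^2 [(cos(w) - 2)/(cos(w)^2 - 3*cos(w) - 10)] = (9*sin(w)^4*cos(w) - 5*sin(w)^4 + 126*sin(w)^2 + 241*cos(w)/2 + 21*cos(3*w) - cos(5*w)/2 + 15)/(sin(w)^2 + 3*cos(w) + 9)^3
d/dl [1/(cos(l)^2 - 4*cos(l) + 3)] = 2*(cos(l) - 2)*sin(l)/(cos(l)^2 - 4*cos(l) + 3)^2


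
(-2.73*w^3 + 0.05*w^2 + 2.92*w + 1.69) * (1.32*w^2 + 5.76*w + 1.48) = -3.6036*w^5 - 15.6588*w^4 + 0.102*w^3 + 19.124*w^2 + 14.056*w + 2.5012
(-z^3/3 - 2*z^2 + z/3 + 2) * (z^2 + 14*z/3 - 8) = -z^5/3 - 32*z^4/9 - 19*z^3/3 + 176*z^2/9 + 20*z/3 - 16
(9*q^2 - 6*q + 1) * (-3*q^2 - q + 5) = -27*q^4 + 9*q^3 + 48*q^2 - 31*q + 5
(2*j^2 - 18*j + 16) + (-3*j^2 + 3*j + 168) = -j^2 - 15*j + 184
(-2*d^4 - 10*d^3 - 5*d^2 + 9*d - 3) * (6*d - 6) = -12*d^5 - 48*d^4 + 30*d^3 + 84*d^2 - 72*d + 18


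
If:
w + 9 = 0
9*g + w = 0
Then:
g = 1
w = -9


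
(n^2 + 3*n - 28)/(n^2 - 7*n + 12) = (n + 7)/(n - 3)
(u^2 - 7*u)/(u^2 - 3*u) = (u - 7)/(u - 3)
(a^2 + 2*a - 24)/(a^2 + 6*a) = (a - 4)/a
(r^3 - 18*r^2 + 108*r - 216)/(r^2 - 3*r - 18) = (r^2 - 12*r + 36)/(r + 3)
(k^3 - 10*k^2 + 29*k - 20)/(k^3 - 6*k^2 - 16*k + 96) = (k^2 - 6*k + 5)/(k^2 - 2*k - 24)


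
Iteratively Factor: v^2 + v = (v)*(v + 1)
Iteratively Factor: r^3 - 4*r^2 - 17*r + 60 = (r - 5)*(r^2 + r - 12) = (r - 5)*(r + 4)*(r - 3)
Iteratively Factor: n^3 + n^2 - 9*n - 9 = (n - 3)*(n^2 + 4*n + 3) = (n - 3)*(n + 3)*(n + 1)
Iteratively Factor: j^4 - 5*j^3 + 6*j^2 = (j)*(j^3 - 5*j^2 + 6*j) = j*(j - 3)*(j^2 - 2*j) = j^2*(j - 3)*(j - 2)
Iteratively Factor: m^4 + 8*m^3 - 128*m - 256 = (m + 4)*(m^3 + 4*m^2 - 16*m - 64) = (m + 4)^2*(m^2 - 16) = (m - 4)*(m + 4)^2*(m + 4)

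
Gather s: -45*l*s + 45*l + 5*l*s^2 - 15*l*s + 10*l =5*l*s^2 - 60*l*s + 55*l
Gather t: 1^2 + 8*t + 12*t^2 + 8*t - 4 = 12*t^2 + 16*t - 3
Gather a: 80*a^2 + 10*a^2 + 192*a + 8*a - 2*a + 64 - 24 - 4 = 90*a^2 + 198*a + 36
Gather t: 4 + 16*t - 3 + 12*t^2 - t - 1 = 12*t^2 + 15*t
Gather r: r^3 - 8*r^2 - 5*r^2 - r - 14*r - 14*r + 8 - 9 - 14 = r^3 - 13*r^2 - 29*r - 15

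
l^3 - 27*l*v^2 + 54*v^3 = (l - 3*v)^2*(l + 6*v)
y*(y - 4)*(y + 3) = y^3 - y^2 - 12*y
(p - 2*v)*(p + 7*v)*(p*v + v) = p^3*v + 5*p^2*v^2 + p^2*v - 14*p*v^3 + 5*p*v^2 - 14*v^3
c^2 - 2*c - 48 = (c - 8)*(c + 6)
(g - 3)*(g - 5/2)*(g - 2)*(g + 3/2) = g^4 - 6*g^3 + 29*g^2/4 + 51*g/4 - 45/2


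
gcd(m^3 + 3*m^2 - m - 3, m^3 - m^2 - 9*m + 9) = m^2 + 2*m - 3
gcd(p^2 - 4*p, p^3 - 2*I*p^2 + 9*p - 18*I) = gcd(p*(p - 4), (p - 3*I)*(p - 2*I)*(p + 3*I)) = 1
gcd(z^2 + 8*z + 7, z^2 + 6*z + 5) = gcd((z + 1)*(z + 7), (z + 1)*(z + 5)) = z + 1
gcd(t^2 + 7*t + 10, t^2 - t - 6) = t + 2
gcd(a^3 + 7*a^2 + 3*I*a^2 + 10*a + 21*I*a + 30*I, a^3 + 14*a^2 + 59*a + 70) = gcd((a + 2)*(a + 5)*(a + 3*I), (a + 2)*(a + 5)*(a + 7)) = a^2 + 7*a + 10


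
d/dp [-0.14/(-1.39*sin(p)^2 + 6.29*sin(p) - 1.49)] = (0.8806 - 0.3892*sin(p))*cos(p)/(1.39*sin(p)^2 - 6.29*sin(p) + 1.49)^2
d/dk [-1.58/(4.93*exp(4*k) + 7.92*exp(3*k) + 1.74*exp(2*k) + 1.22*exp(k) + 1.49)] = (31.1576*exp(3*k) + 37.5408*exp(2*k) + 5.4984*exp(k) + 1.9276)*exp(k)/(4.93*exp(4*k) + 7.92*exp(3*k) + 1.74*exp(2*k) + 1.22*exp(k) + 1.49)^2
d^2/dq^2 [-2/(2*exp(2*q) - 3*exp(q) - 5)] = 2*(2*(4*exp(q) - 3)^2*exp(q) + (8*exp(q) - 3)*(-2*exp(2*q) + 3*exp(q) + 5))*exp(q)/(-2*exp(2*q) + 3*exp(q) + 5)^3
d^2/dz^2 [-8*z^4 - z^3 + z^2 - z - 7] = -96*z^2 - 6*z + 2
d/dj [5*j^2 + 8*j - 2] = 10*j + 8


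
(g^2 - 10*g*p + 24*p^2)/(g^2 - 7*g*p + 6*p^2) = (-g + 4*p)/(-g + p)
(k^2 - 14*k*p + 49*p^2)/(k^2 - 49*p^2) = (k - 7*p)/(k + 7*p)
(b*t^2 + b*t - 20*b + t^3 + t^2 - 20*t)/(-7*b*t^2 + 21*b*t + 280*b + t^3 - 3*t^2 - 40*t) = (b*t - 4*b + t^2 - 4*t)/(-7*b*t + 56*b + t^2 - 8*t)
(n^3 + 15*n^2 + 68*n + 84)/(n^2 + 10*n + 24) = (n^2 + 9*n + 14)/(n + 4)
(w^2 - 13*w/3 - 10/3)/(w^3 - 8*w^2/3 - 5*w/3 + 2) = (3*w^2 - 13*w - 10)/(3*w^3 - 8*w^2 - 5*w + 6)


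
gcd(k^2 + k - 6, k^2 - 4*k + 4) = k - 2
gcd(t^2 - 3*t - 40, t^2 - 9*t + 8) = t - 8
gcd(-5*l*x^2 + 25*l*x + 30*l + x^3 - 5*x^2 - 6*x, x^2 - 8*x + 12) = x - 6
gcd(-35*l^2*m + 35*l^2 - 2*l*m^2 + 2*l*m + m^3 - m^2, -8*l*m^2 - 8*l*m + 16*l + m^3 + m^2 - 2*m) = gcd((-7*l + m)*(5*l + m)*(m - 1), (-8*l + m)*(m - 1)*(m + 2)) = m - 1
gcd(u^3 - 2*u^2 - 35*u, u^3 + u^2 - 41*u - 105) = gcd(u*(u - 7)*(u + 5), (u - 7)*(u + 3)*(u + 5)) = u^2 - 2*u - 35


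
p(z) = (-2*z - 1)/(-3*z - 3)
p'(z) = -2/(-3*z - 3) + 3*(-2*z - 1)/(-3*z - 3)^2 = 1/(3*(z + 1)^2)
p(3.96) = 0.60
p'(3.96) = 0.01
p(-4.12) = 0.77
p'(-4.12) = 0.03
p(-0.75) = -0.67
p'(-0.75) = 5.33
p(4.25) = 0.60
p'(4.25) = 0.01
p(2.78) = 0.58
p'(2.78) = 0.02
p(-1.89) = 1.04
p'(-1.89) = 0.42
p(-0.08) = 0.30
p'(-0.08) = 0.39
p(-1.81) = 1.08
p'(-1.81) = 0.51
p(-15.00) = 0.69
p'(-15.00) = 0.00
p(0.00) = 0.33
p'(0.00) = 0.33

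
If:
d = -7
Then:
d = -7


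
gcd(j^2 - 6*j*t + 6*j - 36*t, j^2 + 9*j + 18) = j + 6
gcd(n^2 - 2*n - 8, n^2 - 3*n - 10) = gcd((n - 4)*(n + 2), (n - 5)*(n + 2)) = n + 2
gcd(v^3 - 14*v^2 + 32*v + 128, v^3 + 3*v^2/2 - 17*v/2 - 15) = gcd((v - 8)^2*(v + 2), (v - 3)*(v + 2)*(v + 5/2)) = v + 2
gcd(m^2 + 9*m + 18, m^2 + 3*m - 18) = m + 6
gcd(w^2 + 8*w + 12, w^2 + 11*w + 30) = w + 6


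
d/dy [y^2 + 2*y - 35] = 2*y + 2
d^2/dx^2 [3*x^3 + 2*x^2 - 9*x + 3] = 18*x + 4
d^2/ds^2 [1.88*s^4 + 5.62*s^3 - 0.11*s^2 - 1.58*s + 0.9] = 22.56*s^2 + 33.72*s - 0.22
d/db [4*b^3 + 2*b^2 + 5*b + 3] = 12*b^2 + 4*b + 5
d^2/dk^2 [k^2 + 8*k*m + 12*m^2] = 2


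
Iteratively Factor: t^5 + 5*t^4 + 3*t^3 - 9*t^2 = (t + 3)*(t^4 + 2*t^3 - 3*t^2) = t*(t + 3)*(t^3 + 2*t^2 - 3*t) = t^2*(t + 3)*(t^2 + 2*t - 3) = t^2*(t - 1)*(t + 3)*(t + 3)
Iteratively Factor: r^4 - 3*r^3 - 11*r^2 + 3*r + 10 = (r - 5)*(r^3 + 2*r^2 - r - 2) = (r - 5)*(r - 1)*(r^2 + 3*r + 2) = (r - 5)*(r - 1)*(r + 1)*(r + 2)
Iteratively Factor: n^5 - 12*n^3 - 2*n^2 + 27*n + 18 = (n + 3)*(n^4 - 3*n^3 - 3*n^2 + 7*n + 6) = (n + 1)*(n + 3)*(n^3 - 4*n^2 + n + 6) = (n - 3)*(n + 1)*(n + 3)*(n^2 - n - 2) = (n - 3)*(n - 2)*(n + 1)*(n + 3)*(n + 1)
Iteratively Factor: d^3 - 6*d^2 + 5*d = (d)*(d^2 - 6*d + 5) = d*(d - 1)*(d - 5)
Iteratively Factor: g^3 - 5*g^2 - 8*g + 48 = (g - 4)*(g^2 - g - 12) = (g - 4)*(g + 3)*(g - 4)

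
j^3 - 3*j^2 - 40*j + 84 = (j - 7)*(j - 2)*(j + 6)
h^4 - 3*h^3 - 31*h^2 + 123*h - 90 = (h - 5)*(h - 3)*(h - 1)*(h + 6)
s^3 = s^3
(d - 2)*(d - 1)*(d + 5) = d^3 + 2*d^2 - 13*d + 10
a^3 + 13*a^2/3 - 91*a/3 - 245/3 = (a - 5)*(a + 7/3)*(a + 7)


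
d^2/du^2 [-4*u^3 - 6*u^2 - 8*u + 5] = -24*u - 12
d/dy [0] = 0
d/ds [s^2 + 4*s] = 2*s + 4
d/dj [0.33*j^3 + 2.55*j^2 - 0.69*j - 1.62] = 0.99*j^2 + 5.1*j - 0.69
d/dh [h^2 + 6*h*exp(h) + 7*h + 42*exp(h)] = 6*h*exp(h) + 2*h + 48*exp(h) + 7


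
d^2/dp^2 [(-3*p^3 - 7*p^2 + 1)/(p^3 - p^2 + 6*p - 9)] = 4*(-5*p^6 + 27*p^5 - 15*p^4 - 286*p^3 + 348*p^2 - 360*p - 270)/(p^9 - 3*p^8 + 21*p^7 - 64*p^6 + 180*p^5 - 459*p^4 + 783*p^3 - 1215*p^2 + 1458*p - 729)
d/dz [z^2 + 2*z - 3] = 2*z + 2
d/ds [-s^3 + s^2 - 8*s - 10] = -3*s^2 + 2*s - 8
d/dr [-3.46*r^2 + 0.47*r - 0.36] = 0.47 - 6.92*r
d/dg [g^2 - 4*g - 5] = 2*g - 4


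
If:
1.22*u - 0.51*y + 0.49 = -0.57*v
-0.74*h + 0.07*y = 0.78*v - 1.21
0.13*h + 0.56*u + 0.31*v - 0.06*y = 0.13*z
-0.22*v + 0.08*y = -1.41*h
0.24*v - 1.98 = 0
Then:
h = -1.84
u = 18.80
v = 8.25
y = 55.16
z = 73.37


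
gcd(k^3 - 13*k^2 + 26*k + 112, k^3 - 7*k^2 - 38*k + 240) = k - 8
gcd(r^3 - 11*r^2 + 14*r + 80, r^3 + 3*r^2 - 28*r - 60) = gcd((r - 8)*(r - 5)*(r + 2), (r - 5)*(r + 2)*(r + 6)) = r^2 - 3*r - 10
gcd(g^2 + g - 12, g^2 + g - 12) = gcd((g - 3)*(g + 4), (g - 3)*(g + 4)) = g^2 + g - 12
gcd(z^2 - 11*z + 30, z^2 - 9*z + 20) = z - 5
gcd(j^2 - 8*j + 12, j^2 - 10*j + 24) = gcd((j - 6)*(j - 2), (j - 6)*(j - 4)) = j - 6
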